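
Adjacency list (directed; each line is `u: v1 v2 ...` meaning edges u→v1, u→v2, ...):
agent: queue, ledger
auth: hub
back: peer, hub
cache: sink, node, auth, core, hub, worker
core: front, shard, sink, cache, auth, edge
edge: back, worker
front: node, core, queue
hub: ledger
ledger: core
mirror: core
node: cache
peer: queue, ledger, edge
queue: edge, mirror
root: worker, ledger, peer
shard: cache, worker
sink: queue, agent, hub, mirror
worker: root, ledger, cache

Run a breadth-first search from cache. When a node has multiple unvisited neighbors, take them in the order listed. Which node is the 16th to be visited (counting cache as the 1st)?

back

Visit cache; enqueue sink, node, auth, core, hub, worker → queue [sink, node, auth, core, hub, worker]
Visit sink; enqueue queue, agent, mirror → queue [node, auth, core, hub, worker, queue, agent, mirror]
Visit node → queue [auth, core, hub, worker, queue, agent, mirror]
Visit auth → queue [core, hub, worker, queue, agent, mirror]
Visit core; enqueue front, shard, edge → queue [hub, worker, queue, agent, mirror, front, shard, edge]
Visit hub; enqueue ledger → queue [worker, queue, agent, mirror, front, shard, edge, ledger]
Visit worker; enqueue root → queue [queue, agent, mirror, front, shard, edge, ledger, root]
Visit queue → queue [agent, mirror, front, shard, edge, ledger, root]
Visit agent → queue [mirror, front, shard, edge, ledger, root]
Visit mirror → queue [front, shard, edge, ledger, root]
Visit front → queue [shard, edge, ledger, root]
Visit shard → queue [edge, ledger, root]
Visit edge; enqueue back → queue [ledger, root, back]
Visit ledger → queue [root, back]
Visit root; enqueue peer → queue [back, peer]
Visit back → queue [peer]
Visit peer → queue []

Visit order: cache, sink, node, auth, core, hub, worker, queue, agent, mirror, front, shard, edge, ledger, root, back, peer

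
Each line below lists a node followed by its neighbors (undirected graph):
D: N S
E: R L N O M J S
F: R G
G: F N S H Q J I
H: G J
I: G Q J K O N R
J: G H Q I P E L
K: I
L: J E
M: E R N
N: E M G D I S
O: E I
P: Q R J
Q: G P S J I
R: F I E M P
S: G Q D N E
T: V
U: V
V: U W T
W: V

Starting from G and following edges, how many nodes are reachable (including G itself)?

16

BFS from G visits: G, F, N, S, H, Q, J, I, R, E, M, D, P, L, K, O
Reachable nodes: 16 of 20 total.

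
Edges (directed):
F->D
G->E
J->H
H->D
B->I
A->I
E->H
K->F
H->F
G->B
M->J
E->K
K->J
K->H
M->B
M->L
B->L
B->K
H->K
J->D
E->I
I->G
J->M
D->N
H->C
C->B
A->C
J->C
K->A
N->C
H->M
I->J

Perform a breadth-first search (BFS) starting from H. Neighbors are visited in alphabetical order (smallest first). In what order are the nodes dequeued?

Visit H; enqueue C, D, F, K, M → queue [C, D, F, K, M]
Visit C; enqueue B → queue [D, F, K, M, B]
Visit D; enqueue N → queue [F, K, M, B, N]
Visit F → queue [K, M, B, N]
Visit K; enqueue A, J → queue [M, B, N, A, J]
Visit M; enqueue L → queue [B, N, A, J, L]
Visit B; enqueue I → queue [N, A, J, L, I]
Visit N → queue [A, J, L, I]
Visit A → queue [J, L, I]
Visit J → queue [L, I]
Visit L → queue [I]
Visit I; enqueue G → queue [G]
Visit G; enqueue E → queue [E]
Visit E → queue []

H, C, D, F, K, M, B, N, A, J, L, I, G, E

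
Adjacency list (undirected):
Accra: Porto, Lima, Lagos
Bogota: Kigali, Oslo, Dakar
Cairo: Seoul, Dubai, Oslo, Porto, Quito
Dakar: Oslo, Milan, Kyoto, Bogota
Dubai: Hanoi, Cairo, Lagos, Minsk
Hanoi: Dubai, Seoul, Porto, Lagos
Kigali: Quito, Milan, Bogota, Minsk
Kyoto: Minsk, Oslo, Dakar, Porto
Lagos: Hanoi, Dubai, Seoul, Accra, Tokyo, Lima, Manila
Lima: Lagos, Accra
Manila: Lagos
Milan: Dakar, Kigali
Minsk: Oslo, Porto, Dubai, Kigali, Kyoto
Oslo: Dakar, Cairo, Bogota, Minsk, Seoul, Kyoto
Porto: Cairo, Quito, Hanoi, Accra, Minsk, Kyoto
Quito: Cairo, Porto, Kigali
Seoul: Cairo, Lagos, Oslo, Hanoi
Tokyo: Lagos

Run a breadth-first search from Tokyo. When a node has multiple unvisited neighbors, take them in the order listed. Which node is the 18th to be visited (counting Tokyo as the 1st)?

Visit Tokyo; enqueue Lagos → queue [Lagos]
Visit Lagos; enqueue Hanoi, Dubai, Seoul, Accra, Lima, Manila → queue [Hanoi, Dubai, Seoul, Accra, Lima, Manila]
Visit Hanoi; enqueue Porto → queue [Dubai, Seoul, Accra, Lima, Manila, Porto]
Visit Dubai; enqueue Cairo, Minsk → queue [Seoul, Accra, Lima, Manila, Porto, Cairo, Minsk]
Visit Seoul; enqueue Oslo → queue [Accra, Lima, Manila, Porto, Cairo, Minsk, Oslo]
Visit Accra → queue [Lima, Manila, Porto, Cairo, Minsk, Oslo]
Visit Lima → queue [Manila, Porto, Cairo, Minsk, Oslo]
Visit Manila → queue [Porto, Cairo, Minsk, Oslo]
Visit Porto; enqueue Quito, Kyoto → queue [Cairo, Minsk, Oslo, Quito, Kyoto]
Visit Cairo → queue [Minsk, Oslo, Quito, Kyoto]
Visit Minsk; enqueue Kigali → queue [Oslo, Quito, Kyoto, Kigali]
Visit Oslo; enqueue Dakar, Bogota → queue [Quito, Kyoto, Kigali, Dakar, Bogota]
Visit Quito → queue [Kyoto, Kigali, Dakar, Bogota]
Visit Kyoto → queue [Kigali, Dakar, Bogota]
Visit Kigali; enqueue Milan → queue [Dakar, Bogota, Milan]
Visit Dakar → queue [Bogota, Milan]
Visit Bogota → queue [Milan]
Visit Milan → queue []

Visit order: Tokyo, Lagos, Hanoi, Dubai, Seoul, Accra, Lima, Manila, Porto, Cairo, Minsk, Oslo, Quito, Kyoto, Kigali, Dakar, Bogota, Milan

Milan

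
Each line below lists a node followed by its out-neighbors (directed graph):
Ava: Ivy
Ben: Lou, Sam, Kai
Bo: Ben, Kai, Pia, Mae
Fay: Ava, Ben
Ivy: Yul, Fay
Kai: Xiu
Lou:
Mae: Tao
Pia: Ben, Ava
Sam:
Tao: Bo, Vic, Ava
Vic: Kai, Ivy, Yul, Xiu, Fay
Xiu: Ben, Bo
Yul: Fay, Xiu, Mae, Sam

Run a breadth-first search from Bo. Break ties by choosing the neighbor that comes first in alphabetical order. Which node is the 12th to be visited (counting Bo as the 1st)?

Visit Bo; enqueue Ben, Kai, Mae, Pia → queue [Ben, Kai, Mae, Pia]
Visit Ben; enqueue Lou, Sam → queue [Kai, Mae, Pia, Lou, Sam]
Visit Kai; enqueue Xiu → queue [Mae, Pia, Lou, Sam, Xiu]
Visit Mae; enqueue Tao → queue [Pia, Lou, Sam, Xiu, Tao]
Visit Pia; enqueue Ava → queue [Lou, Sam, Xiu, Tao, Ava]
Visit Lou → queue [Sam, Xiu, Tao, Ava]
Visit Sam → queue [Xiu, Tao, Ava]
Visit Xiu → queue [Tao, Ava]
Visit Tao; enqueue Vic → queue [Ava, Vic]
Visit Ava; enqueue Ivy → queue [Vic, Ivy]
Visit Vic; enqueue Fay, Yul → queue [Ivy, Fay, Yul]
Visit Ivy → queue [Fay, Yul]
Visit Fay → queue [Yul]
Visit Yul → queue []

Visit order: Bo, Ben, Kai, Mae, Pia, Lou, Sam, Xiu, Tao, Ava, Vic, Ivy, Fay, Yul

Ivy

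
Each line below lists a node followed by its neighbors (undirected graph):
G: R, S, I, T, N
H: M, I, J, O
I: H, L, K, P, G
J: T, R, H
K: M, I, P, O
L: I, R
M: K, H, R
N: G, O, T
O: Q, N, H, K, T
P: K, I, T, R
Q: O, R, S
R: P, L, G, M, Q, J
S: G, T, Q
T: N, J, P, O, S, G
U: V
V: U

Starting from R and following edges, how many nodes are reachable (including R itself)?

BFS from R visits: R, P, L, G, M, Q, J, K, I, T, S, N, H, O
Reachable nodes: 14 of 16 total.

14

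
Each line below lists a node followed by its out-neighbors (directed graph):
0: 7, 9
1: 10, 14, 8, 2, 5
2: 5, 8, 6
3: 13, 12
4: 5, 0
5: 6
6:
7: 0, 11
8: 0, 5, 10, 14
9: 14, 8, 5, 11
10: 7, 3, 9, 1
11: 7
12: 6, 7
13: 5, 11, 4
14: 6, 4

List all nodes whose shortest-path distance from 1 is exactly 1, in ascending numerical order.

Level 0: 1
Level 1: 2, 5, 8, 10, 14
Level 2: 0, 3, 4, 6, 7, 9
Level 3: 11, 12, 13

2, 5, 8, 10, 14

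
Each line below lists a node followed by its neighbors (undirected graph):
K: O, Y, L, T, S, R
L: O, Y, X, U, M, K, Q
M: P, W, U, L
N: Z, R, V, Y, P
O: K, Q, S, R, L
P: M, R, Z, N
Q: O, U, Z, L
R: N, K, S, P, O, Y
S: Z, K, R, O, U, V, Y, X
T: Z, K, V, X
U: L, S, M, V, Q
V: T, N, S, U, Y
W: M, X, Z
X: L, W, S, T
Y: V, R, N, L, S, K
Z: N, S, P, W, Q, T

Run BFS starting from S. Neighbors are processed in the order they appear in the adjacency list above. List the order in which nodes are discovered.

S -> Z -> K -> R -> O -> U -> V -> Y -> X -> N -> P -> W -> Q -> T -> L -> M

Visit S; enqueue Z, K, R, O, U, V, Y, X → queue [Z, K, R, O, U, V, Y, X]
Visit Z; enqueue N, P, W, Q, T → queue [K, R, O, U, V, Y, X, N, P, W, Q, T]
Visit K; enqueue L → queue [R, O, U, V, Y, X, N, P, W, Q, T, L]
Visit R → queue [O, U, V, Y, X, N, P, W, Q, T, L]
Visit O → queue [U, V, Y, X, N, P, W, Q, T, L]
Visit U; enqueue M → queue [V, Y, X, N, P, W, Q, T, L, M]
Visit V → queue [Y, X, N, P, W, Q, T, L, M]
Visit Y → queue [X, N, P, W, Q, T, L, M]
Visit X → queue [N, P, W, Q, T, L, M]
Visit N → queue [P, W, Q, T, L, M]
Visit P → queue [W, Q, T, L, M]
Visit W → queue [Q, T, L, M]
Visit Q → queue [T, L, M]
Visit T → queue [L, M]
Visit L → queue [M]
Visit M → queue []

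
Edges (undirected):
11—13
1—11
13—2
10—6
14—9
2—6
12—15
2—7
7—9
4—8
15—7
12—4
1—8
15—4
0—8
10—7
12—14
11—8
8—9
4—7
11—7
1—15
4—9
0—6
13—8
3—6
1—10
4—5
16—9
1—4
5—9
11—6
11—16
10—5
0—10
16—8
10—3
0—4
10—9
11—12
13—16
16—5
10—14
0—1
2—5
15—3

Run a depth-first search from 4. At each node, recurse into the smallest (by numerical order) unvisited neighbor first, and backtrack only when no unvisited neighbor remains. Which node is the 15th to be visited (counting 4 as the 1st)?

Visit 4
4 → 0
0 → 1
1 → 8
8 → 9
9 → 5
5 → 2
2 → 6
6 → 3
3 → 10
10 → 7
7 → 11
11 → 12
12 → 14
12 → 15
11 → 13
13 → 16

Visit order: 4, 0, 1, 8, 9, 5, 2, 6, 3, 10, 7, 11, 12, 14, 15, 13, 16

15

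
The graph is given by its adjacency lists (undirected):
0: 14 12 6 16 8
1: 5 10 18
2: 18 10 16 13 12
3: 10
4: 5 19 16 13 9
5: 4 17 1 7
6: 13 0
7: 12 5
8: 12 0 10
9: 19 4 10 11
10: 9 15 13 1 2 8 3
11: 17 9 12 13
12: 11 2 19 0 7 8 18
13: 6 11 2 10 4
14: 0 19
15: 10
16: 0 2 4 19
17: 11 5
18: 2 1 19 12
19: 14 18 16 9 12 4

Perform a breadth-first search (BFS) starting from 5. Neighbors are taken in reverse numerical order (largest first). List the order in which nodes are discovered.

5, 17, 7, 4, 1, 11, 12, 19, 16, 13, 9, 18, 10, 8, 2, 0, 14, 6, 15, 3

Visit 5; enqueue 17, 7, 4, 1 → queue [17, 7, 4, 1]
Visit 17; enqueue 11 → queue [7, 4, 1, 11]
Visit 7; enqueue 12 → queue [4, 1, 11, 12]
Visit 4; enqueue 19, 16, 13, 9 → queue [1, 11, 12, 19, 16, 13, 9]
Visit 1; enqueue 18, 10 → queue [11, 12, 19, 16, 13, 9, 18, 10]
Visit 11 → queue [12, 19, 16, 13, 9, 18, 10]
Visit 12; enqueue 8, 2, 0 → queue [19, 16, 13, 9, 18, 10, 8, 2, 0]
Visit 19; enqueue 14 → queue [16, 13, 9, 18, 10, 8, 2, 0, 14]
Visit 16 → queue [13, 9, 18, 10, 8, 2, 0, 14]
Visit 13; enqueue 6 → queue [9, 18, 10, 8, 2, 0, 14, 6]
Visit 9 → queue [18, 10, 8, 2, 0, 14, 6]
Visit 18 → queue [10, 8, 2, 0, 14, 6]
Visit 10; enqueue 15, 3 → queue [8, 2, 0, 14, 6, 15, 3]
Visit 8 → queue [2, 0, 14, 6, 15, 3]
Visit 2 → queue [0, 14, 6, 15, 3]
Visit 0 → queue [14, 6, 15, 3]
Visit 14 → queue [6, 15, 3]
Visit 6 → queue [15, 3]
Visit 15 → queue [3]
Visit 3 → queue []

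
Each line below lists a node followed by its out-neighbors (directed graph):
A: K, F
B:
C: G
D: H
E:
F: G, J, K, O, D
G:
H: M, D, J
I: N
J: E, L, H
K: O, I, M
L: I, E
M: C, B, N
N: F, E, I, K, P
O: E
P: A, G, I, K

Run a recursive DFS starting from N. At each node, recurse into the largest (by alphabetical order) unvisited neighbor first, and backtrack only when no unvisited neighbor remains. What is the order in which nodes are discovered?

N -> P -> K -> O -> E -> M -> C -> G -> B -> I -> A -> F -> J -> L -> H -> D

Visit N
N → P
P → K
K → O
O → E
K → M
M → C
C → G
M → B
K → I
P → A
A → F
F → J
J → L
J → H
H → D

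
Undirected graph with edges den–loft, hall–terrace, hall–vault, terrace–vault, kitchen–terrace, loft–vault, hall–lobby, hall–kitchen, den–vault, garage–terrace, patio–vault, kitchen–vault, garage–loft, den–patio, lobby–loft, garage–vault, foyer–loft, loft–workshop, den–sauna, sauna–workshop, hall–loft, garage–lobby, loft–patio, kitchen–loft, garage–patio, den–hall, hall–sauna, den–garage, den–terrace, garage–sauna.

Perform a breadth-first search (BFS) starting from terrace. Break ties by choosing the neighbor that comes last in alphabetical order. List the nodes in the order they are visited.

Visit terrace; enqueue vault, kitchen, hall, garage, den → queue [vault, kitchen, hall, garage, den]
Visit vault; enqueue patio, loft → queue [kitchen, hall, garage, den, patio, loft]
Visit kitchen → queue [hall, garage, den, patio, loft]
Visit hall; enqueue sauna, lobby → queue [garage, den, patio, loft, sauna, lobby]
Visit garage → queue [den, patio, loft, sauna, lobby]
Visit den → queue [patio, loft, sauna, lobby]
Visit patio → queue [loft, sauna, lobby]
Visit loft; enqueue workshop, foyer → queue [sauna, lobby, workshop, foyer]
Visit sauna → queue [lobby, workshop, foyer]
Visit lobby → queue [workshop, foyer]
Visit workshop → queue [foyer]
Visit foyer → queue []

terrace -> vault -> kitchen -> hall -> garage -> den -> patio -> loft -> sauna -> lobby -> workshop -> foyer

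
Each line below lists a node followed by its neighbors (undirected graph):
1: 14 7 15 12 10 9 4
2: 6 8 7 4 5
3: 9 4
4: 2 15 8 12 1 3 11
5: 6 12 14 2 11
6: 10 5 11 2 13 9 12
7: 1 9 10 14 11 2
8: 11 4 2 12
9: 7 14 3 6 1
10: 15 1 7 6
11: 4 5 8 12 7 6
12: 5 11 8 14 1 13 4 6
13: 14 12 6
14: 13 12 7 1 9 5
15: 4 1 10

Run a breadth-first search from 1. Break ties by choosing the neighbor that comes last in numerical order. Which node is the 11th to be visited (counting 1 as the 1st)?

Visit 1; enqueue 15, 14, 12, 10, 9, 7, 4 → queue [15, 14, 12, 10, 9, 7, 4]
Visit 15 → queue [14, 12, 10, 9, 7, 4]
Visit 14; enqueue 13, 5 → queue [12, 10, 9, 7, 4, 13, 5]
Visit 12; enqueue 11, 8, 6 → queue [10, 9, 7, 4, 13, 5, 11, 8, 6]
Visit 10 → queue [9, 7, 4, 13, 5, 11, 8, 6]
Visit 9; enqueue 3 → queue [7, 4, 13, 5, 11, 8, 6, 3]
Visit 7; enqueue 2 → queue [4, 13, 5, 11, 8, 6, 3, 2]
Visit 4 → queue [13, 5, 11, 8, 6, 3, 2]
Visit 13 → queue [5, 11, 8, 6, 3, 2]
Visit 5 → queue [11, 8, 6, 3, 2]
Visit 11 → queue [8, 6, 3, 2]
Visit 8 → queue [6, 3, 2]
Visit 6 → queue [3, 2]
Visit 3 → queue [2]
Visit 2 → queue []

Visit order: 1, 15, 14, 12, 10, 9, 7, 4, 13, 5, 11, 8, 6, 3, 2

11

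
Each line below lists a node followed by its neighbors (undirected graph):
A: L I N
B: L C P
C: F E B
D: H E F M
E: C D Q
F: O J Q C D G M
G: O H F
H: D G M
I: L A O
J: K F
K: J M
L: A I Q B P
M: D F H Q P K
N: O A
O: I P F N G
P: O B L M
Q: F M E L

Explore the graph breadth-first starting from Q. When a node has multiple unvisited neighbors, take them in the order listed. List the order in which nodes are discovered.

Q F M E L O J C D G H P K A I B N

Visit Q; enqueue F, M, E, L → queue [F, M, E, L]
Visit F; enqueue O, J, C, D, G → queue [M, E, L, O, J, C, D, G]
Visit M; enqueue H, P, K → queue [E, L, O, J, C, D, G, H, P, K]
Visit E → queue [L, O, J, C, D, G, H, P, K]
Visit L; enqueue A, I, B → queue [O, J, C, D, G, H, P, K, A, I, B]
Visit O; enqueue N → queue [J, C, D, G, H, P, K, A, I, B, N]
Visit J → queue [C, D, G, H, P, K, A, I, B, N]
Visit C → queue [D, G, H, P, K, A, I, B, N]
Visit D → queue [G, H, P, K, A, I, B, N]
Visit G → queue [H, P, K, A, I, B, N]
Visit H → queue [P, K, A, I, B, N]
Visit P → queue [K, A, I, B, N]
Visit K → queue [A, I, B, N]
Visit A → queue [I, B, N]
Visit I → queue [B, N]
Visit B → queue [N]
Visit N → queue []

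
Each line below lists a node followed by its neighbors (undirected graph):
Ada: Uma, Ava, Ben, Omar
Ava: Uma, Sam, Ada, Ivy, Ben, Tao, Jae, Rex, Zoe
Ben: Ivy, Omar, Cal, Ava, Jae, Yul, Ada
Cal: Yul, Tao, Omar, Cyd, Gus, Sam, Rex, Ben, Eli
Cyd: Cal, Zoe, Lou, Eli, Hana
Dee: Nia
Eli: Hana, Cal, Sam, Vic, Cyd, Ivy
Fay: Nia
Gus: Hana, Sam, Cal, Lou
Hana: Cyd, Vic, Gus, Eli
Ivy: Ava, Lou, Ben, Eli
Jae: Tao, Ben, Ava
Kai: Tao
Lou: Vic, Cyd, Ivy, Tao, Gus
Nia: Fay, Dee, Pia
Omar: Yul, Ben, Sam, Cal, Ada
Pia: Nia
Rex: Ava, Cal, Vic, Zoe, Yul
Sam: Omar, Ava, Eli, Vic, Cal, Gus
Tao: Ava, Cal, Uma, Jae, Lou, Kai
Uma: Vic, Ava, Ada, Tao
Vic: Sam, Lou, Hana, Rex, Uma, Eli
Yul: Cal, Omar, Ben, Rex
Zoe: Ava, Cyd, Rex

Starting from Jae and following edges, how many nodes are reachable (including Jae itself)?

20

BFS from Jae visits: Jae, Tao, Ben, Ava, Cal, Uma, Lou, Kai, Ivy, Omar, Yul, Ada, Sam, Rex, Zoe, Cyd, Gus, Eli, Vic, Hana
Reachable nodes: 20 of 24 total.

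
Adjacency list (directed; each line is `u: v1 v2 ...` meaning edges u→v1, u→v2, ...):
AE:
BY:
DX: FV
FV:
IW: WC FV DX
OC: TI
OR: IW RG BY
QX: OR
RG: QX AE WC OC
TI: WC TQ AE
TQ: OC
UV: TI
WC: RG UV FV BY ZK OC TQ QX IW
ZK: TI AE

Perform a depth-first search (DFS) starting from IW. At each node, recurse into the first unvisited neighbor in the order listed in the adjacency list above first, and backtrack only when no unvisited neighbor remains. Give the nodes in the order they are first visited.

Visit IW
IW → WC
WC → RG
RG → QX
QX → OR
OR → BY
RG → AE
RG → OC
OC → TI
TI → TQ
WC → UV
WC → FV
WC → ZK
IW → DX

IW, WC, RG, QX, OR, BY, AE, OC, TI, TQ, UV, FV, ZK, DX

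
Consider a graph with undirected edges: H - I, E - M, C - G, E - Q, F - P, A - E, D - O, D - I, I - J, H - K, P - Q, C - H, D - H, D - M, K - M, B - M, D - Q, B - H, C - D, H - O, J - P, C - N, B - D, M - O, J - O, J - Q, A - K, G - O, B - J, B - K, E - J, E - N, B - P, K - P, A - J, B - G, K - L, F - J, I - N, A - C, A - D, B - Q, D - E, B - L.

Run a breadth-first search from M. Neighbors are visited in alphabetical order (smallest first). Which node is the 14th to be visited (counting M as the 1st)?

Visit M; enqueue B, D, E, K, O → queue [B, D, E, K, O]
Visit B; enqueue G, H, J, L, P, Q → queue [D, E, K, O, G, H, J, L, P, Q]
Visit D; enqueue A, C, I → queue [E, K, O, G, H, J, L, P, Q, A, C, I]
Visit E; enqueue N → queue [K, O, G, H, J, L, P, Q, A, C, I, N]
Visit K → queue [O, G, H, J, L, P, Q, A, C, I, N]
Visit O → queue [G, H, J, L, P, Q, A, C, I, N]
Visit G → queue [H, J, L, P, Q, A, C, I, N]
Visit H → queue [J, L, P, Q, A, C, I, N]
Visit J; enqueue F → queue [L, P, Q, A, C, I, N, F]
Visit L → queue [P, Q, A, C, I, N, F]
Visit P → queue [Q, A, C, I, N, F]
Visit Q → queue [A, C, I, N, F]
Visit A → queue [C, I, N, F]
Visit C → queue [I, N, F]
Visit I → queue [N, F]
Visit N → queue [F]
Visit F → queue []

Visit order: M, B, D, E, K, O, G, H, J, L, P, Q, A, C, I, N, F

C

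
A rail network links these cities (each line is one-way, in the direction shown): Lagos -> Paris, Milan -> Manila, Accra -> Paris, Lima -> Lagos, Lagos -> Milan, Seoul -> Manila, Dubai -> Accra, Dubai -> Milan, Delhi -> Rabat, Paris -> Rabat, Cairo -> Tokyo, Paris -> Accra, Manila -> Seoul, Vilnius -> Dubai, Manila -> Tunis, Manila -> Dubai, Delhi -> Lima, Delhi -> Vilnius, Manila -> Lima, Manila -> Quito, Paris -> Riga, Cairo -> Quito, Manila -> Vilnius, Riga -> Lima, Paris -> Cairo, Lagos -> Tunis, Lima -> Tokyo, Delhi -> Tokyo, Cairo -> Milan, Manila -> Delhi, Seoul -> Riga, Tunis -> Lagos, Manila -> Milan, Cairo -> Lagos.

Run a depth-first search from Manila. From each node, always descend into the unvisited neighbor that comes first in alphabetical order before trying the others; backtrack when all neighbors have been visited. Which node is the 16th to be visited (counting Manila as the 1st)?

Seoul

Visit Manila
Manila → Delhi
Delhi → Lima
Lima → Lagos
Lagos → Milan
Lagos → Paris
Paris → Accra
Paris → Cairo
Cairo → Quito
Cairo → Tokyo
Paris → Rabat
Paris → Riga
Lagos → Tunis
Delhi → Vilnius
Vilnius → Dubai
Manila → Seoul

Visit order: Manila, Delhi, Lima, Lagos, Milan, Paris, Accra, Cairo, Quito, Tokyo, Rabat, Riga, Tunis, Vilnius, Dubai, Seoul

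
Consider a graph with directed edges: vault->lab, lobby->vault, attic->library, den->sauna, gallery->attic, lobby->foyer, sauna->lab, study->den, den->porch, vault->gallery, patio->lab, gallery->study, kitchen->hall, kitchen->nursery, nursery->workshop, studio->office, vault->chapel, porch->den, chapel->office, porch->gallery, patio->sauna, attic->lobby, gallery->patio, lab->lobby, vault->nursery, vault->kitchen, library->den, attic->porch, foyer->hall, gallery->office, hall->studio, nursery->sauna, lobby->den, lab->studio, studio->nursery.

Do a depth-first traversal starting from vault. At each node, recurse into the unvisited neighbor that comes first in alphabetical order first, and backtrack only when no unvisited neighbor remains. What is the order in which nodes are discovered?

vault, chapel, office, gallery, attic, library, den, porch, sauna, lab, lobby, foyer, hall, studio, nursery, workshop, patio, study, kitchen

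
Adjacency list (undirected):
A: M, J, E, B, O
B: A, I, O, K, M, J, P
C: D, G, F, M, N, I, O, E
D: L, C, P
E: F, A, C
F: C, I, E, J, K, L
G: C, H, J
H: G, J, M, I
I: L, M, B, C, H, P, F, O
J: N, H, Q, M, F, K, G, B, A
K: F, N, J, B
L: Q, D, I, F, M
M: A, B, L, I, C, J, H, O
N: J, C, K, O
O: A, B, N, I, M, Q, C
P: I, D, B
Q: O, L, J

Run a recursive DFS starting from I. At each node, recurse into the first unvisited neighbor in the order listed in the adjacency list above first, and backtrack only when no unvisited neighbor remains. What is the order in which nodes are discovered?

Visit I
I → L
L → Q
Q → O
O → A
A → M
M → B
B → K
K → F
F → C
C → D
D → P
C → G
G → H
H → J
J → N
C → E

I, L, Q, O, A, M, B, K, F, C, D, P, G, H, J, N, E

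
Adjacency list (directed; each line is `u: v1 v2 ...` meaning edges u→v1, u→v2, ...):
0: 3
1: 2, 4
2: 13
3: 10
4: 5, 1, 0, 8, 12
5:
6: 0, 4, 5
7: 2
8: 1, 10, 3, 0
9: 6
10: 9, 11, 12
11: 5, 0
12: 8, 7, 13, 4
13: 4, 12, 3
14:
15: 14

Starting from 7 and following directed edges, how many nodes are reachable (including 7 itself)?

14

BFS from 7 visits: 7, 2, 13, 4, 12, 3, 5, 1, 0, 8, 10, 9, 11, 6
Reachable nodes: 14 of 16 total.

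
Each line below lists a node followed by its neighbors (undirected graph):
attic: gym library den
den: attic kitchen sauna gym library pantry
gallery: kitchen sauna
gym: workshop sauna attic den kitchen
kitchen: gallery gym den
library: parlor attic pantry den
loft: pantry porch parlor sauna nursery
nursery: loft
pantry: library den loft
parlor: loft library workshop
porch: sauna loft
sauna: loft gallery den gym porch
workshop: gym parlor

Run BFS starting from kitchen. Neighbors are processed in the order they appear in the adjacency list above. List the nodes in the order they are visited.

Visit kitchen; enqueue gallery, gym, den → queue [gallery, gym, den]
Visit gallery; enqueue sauna → queue [gym, den, sauna]
Visit gym; enqueue workshop, attic → queue [den, sauna, workshop, attic]
Visit den; enqueue library, pantry → queue [sauna, workshop, attic, library, pantry]
Visit sauna; enqueue loft, porch → queue [workshop, attic, library, pantry, loft, porch]
Visit workshop; enqueue parlor → queue [attic, library, pantry, loft, porch, parlor]
Visit attic → queue [library, pantry, loft, porch, parlor]
Visit library → queue [pantry, loft, porch, parlor]
Visit pantry → queue [loft, porch, parlor]
Visit loft; enqueue nursery → queue [porch, parlor, nursery]
Visit porch → queue [parlor, nursery]
Visit parlor → queue [nursery]
Visit nursery → queue []

kitchen, gallery, gym, den, sauna, workshop, attic, library, pantry, loft, porch, parlor, nursery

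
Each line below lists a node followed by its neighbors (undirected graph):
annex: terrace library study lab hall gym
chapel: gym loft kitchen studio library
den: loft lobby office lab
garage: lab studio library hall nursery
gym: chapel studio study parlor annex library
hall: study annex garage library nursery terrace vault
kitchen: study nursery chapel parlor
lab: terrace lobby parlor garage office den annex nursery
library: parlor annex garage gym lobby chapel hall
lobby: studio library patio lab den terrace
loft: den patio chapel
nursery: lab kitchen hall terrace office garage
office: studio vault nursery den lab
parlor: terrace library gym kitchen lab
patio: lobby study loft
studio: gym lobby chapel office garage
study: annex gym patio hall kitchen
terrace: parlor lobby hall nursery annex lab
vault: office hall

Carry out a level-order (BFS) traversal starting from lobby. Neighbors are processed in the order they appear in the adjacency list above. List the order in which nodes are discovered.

lobby -> studio -> library -> patio -> lab -> den -> terrace -> gym -> chapel -> office -> garage -> parlor -> annex -> hall -> study -> loft -> nursery -> kitchen -> vault

Visit lobby; enqueue studio, library, patio, lab, den, terrace → queue [studio, library, patio, lab, den, terrace]
Visit studio; enqueue gym, chapel, office, garage → queue [library, patio, lab, den, terrace, gym, chapel, office, garage]
Visit library; enqueue parlor, annex, hall → queue [patio, lab, den, terrace, gym, chapel, office, garage, parlor, annex, hall]
Visit patio; enqueue study, loft → queue [lab, den, terrace, gym, chapel, office, garage, parlor, annex, hall, study, loft]
Visit lab; enqueue nursery → queue [den, terrace, gym, chapel, office, garage, parlor, annex, hall, study, loft, nursery]
Visit den → queue [terrace, gym, chapel, office, garage, parlor, annex, hall, study, loft, nursery]
Visit terrace → queue [gym, chapel, office, garage, parlor, annex, hall, study, loft, nursery]
Visit gym → queue [chapel, office, garage, parlor, annex, hall, study, loft, nursery]
Visit chapel; enqueue kitchen → queue [office, garage, parlor, annex, hall, study, loft, nursery, kitchen]
Visit office; enqueue vault → queue [garage, parlor, annex, hall, study, loft, nursery, kitchen, vault]
Visit garage → queue [parlor, annex, hall, study, loft, nursery, kitchen, vault]
Visit parlor → queue [annex, hall, study, loft, nursery, kitchen, vault]
Visit annex → queue [hall, study, loft, nursery, kitchen, vault]
Visit hall → queue [study, loft, nursery, kitchen, vault]
Visit study → queue [loft, nursery, kitchen, vault]
Visit loft → queue [nursery, kitchen, vault]
Visit nursery → queue [kitchen, vault]
Visit kitchen → queue [vault]
Visit vault → queue []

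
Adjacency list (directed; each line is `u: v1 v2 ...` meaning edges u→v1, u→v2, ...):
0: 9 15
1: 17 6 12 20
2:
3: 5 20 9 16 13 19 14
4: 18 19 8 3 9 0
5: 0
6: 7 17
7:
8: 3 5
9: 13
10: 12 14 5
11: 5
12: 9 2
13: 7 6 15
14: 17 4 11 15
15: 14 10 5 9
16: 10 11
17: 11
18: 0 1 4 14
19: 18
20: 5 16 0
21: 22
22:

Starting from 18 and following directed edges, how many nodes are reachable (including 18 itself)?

BFS from 18 visits: 18, 0, 1, 4, 14, 9, 15, 6, 12, 17, 20, 3, 8, 19, 11, 13, 5, 10, 7, 2, 16
Reachable nodes: 21 of 23 total.

21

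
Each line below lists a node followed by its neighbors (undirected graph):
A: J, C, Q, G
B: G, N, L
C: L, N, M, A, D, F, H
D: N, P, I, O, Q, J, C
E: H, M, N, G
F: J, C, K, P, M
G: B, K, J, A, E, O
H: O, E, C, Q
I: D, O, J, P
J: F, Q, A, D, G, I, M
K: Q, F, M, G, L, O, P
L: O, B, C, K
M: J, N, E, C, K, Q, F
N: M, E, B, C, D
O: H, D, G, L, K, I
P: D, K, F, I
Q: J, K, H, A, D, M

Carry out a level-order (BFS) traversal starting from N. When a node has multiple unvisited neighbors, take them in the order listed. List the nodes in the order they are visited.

Visit N; enqueue M, E, B, C, D → queue [M, E, B, C, D]
Visit M; enqueue J, K, Q, F → queue [E, B, C, D, J, K, Q, F]
Visit E; enqueue H, G → queue [B, C, D, J, K, Q, F, H, G]
Visit B; enqueue L → queue [C, D, J, K, Q, F, H, G, L]
Visit C; enqueue A → queue [D, J, K, Q, F, H, G, L, A]
Visit D; enqueue P, I, O → queue [J, K, Q, F, H, G, L, A, P, I, O]
Visit J → queue [K, Q, F, H, G, L, A, P, I, O]
Visit K → queue [Q, F, H, G, L, A, P, I, O]
Visit Q → queue [F, H, G, L, A, P, I, O]
Visit F → queue [H, G, L, A, P, I, O]
Visit H → queue [G, L, A, P, I, O]
Visit G → queue [L, A, P, I, O]
Visit L → queue [A, P, I, O]
Visit A → queue [P, I, O]
Visit P → queue [I, O]
Visit I → queue [O]
Visit O → queue []

N, M, E, B, C, D, J, K, Q, F, H, G, L, A, P, I, O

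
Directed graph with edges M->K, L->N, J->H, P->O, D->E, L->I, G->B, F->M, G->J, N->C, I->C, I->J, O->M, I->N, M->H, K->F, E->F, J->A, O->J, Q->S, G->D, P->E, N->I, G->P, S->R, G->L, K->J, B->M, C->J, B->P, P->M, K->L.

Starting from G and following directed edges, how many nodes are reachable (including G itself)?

BFS from G visits: G, P, L, J, D, B, O, M, E, N, I, H, A, K, F, C
Reachable nodes: 16 of 19 total.

16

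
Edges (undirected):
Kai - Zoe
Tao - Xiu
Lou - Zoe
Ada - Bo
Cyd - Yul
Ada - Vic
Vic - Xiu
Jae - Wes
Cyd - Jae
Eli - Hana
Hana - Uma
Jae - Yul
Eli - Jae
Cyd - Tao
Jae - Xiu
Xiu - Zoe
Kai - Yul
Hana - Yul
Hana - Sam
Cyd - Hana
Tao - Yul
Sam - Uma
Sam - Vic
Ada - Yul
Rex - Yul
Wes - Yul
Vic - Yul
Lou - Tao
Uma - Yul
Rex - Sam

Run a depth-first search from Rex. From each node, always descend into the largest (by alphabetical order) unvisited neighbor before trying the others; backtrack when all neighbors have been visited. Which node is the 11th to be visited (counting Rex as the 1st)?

Uma

Visit Rex
Rex → Yul
Yul → Wes
Wes → Jae
Jae → Xiu
Xiu → Zoe
Zoe → Lou
Lou → Tao
Tao → Cyd
Cyd → Hana
Hana → Uma
Uma → Sam
Sam → Vic
Vic → Ada
Ada → Bo
Hana → Eli
Zoe → Kai

Visit order: Rex, Yul, Wes, Jae, Xiu, Zoe, Lou, Tao, Cyd, Hana, Uma, Sam, Vic, Ada, Bo, Eli, Kai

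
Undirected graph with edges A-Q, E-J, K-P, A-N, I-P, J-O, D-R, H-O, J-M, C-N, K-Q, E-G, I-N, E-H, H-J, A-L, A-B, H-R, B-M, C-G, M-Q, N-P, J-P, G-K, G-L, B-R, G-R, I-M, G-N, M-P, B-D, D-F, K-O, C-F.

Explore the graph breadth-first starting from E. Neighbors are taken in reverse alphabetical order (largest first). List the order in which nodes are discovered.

E J H G P O M R N L K C I Q B D A F

Visit E; enqueue J, H, G → queue [J, H, G]
Visit J; enqueue P, O, M → queue [H, G, P, O, M]
Visit H; enqueue R → queue [G, P, O, M, R]
Visit G; enqueue N, L, K, C → queue [P, O, M, R, N, L, K, C]
Visit P; enqueue I → queue [O, M, R, N, L, K, C, I]
Visit O → queue [M, R, N, L, K, C, I]
Visit M; enqueue Q, B → queue [R, N, L, K, C, I, Q, B]
Visit R; enqueue D → queue [N, L, K, C, I, Q, B, D]
Visit N; enqueue A → queue [L, K, C, I, Q, B, D, A]
Visit L → queue [K, C, I, Q, B, D, A]
Visit K → queue [C, I, Q, B, D, A]
Visit C; enqueue F → queue [I, Q, B, D, A, F]
Visit I → queue [Q, B, D, A, F]
Visit Q → queue [B, D, A, F]
Visit B → queue [D, A, F]
Visit D → queue [A, F]
Visit A → queue [F]
Visit F → queue []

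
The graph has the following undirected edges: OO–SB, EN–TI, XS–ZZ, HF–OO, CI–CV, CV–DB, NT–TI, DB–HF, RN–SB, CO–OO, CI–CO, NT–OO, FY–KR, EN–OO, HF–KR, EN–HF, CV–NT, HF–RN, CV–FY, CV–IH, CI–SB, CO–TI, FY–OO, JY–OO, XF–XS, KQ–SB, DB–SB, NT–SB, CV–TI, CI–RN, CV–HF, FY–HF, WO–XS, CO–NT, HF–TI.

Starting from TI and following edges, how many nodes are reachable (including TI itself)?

16

BFS from TI visits: TI, CO, CV, EN, HF, NT, CI, OO, DB, FY, IH, KR, RN, SB, JY, KQ
Reachable nodes: 16 of 20 total.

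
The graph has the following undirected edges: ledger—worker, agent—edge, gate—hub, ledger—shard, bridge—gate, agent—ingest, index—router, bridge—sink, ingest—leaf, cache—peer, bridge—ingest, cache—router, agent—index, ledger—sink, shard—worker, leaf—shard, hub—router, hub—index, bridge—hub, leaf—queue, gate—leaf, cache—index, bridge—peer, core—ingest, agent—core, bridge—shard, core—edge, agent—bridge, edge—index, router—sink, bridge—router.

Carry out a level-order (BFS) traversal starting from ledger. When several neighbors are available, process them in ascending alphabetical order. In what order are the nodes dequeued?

Visit ledger; enqueue shard, sink, worker → queue [shard, sink, worker]
Visit shard; enqueue bridge, leaf → queue [sink, worker, bridge, leaf]
Visit sink; enqueue router → queue [worker, bridge, leaf, router]
Visit worker → queue [bridge, leaf, router]
Visit bridge; enqueue agent, gate, hub, ingest, peer → queue [leaf, router, agent, gate, hub, ingest, peer]
Visit leaf; enqueue queue → queue [router, agent, gate, hub, ingest, peer, queue]
Visit router; enqueue cache, index → queue [agent, gate, hub, ingest, peer, queue, cache, index]
Visit agent; enqueue core, edge → queue [gate, hub, ingest, peer, queue, cache, index, core, edge]
Visit gate → queue [hub, ingest, peer, queue, cache, index, core, edge]
Visit hub → queue [ingest, peer, queue, cache, index, core, edge]
Visit ingest → queue [peer, queue, cache, index, core, edge]
Visit peer → queue [queue, cache, index, core, edge]
Visit queue → queue [cache, index, core, edge]
Visit cache → queue [index, core, edge]
Visit index → queue [core, edge]
Visit core → queue [edge]
Visit edge → queue []

ledger, shard, sink, worker, bridge, leaf, router, agent, gate, hub, ingest, peer, queue, cache, index, core, edge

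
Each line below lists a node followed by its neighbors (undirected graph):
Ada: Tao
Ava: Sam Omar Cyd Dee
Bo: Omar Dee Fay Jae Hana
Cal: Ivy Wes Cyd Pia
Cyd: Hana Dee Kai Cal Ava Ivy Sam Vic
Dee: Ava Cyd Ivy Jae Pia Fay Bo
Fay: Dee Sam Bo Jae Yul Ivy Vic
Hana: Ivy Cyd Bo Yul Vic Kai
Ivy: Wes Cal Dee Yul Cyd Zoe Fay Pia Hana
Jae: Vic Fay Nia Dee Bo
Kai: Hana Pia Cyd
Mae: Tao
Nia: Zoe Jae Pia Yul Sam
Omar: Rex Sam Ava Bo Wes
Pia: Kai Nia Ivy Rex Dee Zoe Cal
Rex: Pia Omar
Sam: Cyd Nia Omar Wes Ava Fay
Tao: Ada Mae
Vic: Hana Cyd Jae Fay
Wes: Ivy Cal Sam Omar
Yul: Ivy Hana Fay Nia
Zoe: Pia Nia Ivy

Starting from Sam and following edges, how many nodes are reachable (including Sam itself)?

19

BFS from Sam visits: Sam, Cyd, Nia, Omar, Wes, Ava, Fay, Hana, Dee, Kai, Cal, Ivy, Vic, Zoe, Jae, Pia, Yul, Rex, Bo
Reachable nodes: 19 of 22 total.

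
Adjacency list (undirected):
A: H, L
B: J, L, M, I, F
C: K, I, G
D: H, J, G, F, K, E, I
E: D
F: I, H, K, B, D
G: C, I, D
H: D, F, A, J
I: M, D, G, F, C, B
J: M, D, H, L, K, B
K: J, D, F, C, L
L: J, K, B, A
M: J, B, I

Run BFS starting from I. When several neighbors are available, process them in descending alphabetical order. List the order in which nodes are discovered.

Visit I; enqueue M, G, F, D, C, B → queue [M, G, F, D, C, B]
Visit M; enqueue J → queue [G, F, D, C, B, J]
Visit G → queue [F, D, C, B, J]
Visit F; enqueue K, H → queue [D, C, B, J, K, H]
Visit D; enqueue E → queue [C, B, J, K, H, E]
Visit C → queue [B, J, K, H, E]
Visit B; enqueue L → queue [J, K, H, E, L]
Visit J → queue [K, H, E, L]
Visit K → queue [H, E, L]
Visit H; enqueue A → queue [E, L, A]
Visit E → queue [L, A]
Visit L → queue [A]
Visit A → queue []

I M G F D C B J K H E L A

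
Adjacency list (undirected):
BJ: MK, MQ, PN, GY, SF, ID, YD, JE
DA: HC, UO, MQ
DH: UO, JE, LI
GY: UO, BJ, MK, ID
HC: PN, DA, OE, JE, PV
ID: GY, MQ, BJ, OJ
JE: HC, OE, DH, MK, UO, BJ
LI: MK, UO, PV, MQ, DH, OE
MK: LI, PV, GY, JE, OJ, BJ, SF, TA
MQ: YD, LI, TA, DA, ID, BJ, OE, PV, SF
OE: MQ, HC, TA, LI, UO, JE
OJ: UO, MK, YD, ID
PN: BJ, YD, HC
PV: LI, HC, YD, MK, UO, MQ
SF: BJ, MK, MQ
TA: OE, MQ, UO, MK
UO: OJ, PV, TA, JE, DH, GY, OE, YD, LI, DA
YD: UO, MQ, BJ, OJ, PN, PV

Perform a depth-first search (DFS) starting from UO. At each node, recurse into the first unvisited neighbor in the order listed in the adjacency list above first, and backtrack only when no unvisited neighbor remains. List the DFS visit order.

Visit UO
UO → OJ
OJ → MK
MK → LI
LI → PV
PV → HC
HC → PN
PN → BJ
BJ → MQ
MQ → YD
MQ → TA
TA → OE
OE → JE
JE → DH
MQ → DA
MQ → ID
ID → GY
MQ → SF

UO, OJ, MK, LI, PV, HC, PN, BJ, MQ, YD, TA, OE, JE, DH, DA, ID, GY, SF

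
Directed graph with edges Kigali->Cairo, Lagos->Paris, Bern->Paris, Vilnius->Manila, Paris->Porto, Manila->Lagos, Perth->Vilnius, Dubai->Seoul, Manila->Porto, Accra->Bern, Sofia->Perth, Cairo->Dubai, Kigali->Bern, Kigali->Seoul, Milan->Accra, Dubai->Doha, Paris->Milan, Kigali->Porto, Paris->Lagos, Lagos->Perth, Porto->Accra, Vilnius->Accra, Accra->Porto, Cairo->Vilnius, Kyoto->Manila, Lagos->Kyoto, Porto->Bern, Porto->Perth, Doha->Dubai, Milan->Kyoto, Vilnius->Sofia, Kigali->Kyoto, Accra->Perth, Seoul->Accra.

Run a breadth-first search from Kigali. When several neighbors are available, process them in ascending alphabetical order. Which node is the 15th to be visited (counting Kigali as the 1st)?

Doha

Visit Kigali; enqueue Bern, Cairo, Kyoto, Porto, Seoul → queue [Bern, Cairo, Kyoto, Porto, Seoul]
Visit Bern; enqueue Paris → queue [Cairo, Kyoto, Porto, Seoul, Paris]
Visit Cairo; enqueue Dubai, Vilnius → queue [Kyoto, Porto, Seoul, Paris, Dubai, Vilnius]
Visit Kyoto; enqueue Manila → queue [Porto, Seoul, Paris, Dubai, Vilnius, Manila]
Visit Porto; enqueue Accra, Perth → queue [Seoul, Paris, Dubai, Vilnius, Manila, Accra, Perth]
Visit Seoul → queue [Paris, Dubai, Vilnius, Manila, Accra, Perth]
Visit Paris; enqueue Lagos, Milan → queue [Dubai, Vilnius, Manila, Accra, Perth, Lagos, Milan]
Visit Dubai; enqueue Doha → queue [Vilnius, Manila, Accra, Perth, Lagos, Milan, Doha]
Visit Vilnius; enqueue Sofia → queue [Manila, Accra, Perth, Lagos, Milan, Doha, Sofia]
Visit Manila → queue [Accra, Perth, Lagos, Milan, Doha, Sofia]
Visit Accra → queue [Perth, Lagos, Milan, Doha, Sofia]
Visit Perth → queue [Lagos, Milan, Doha, Sofia]
Visit Lagos → queue [Milan, Doha, Sofia]
Visit Milan → queue [Doha, Sofia]
Visit Doha → queue [Sofia]
Visit Sofia → queue []

Visit order: Kigali, Bern, Cairo, Kyoto, Porto, Seoul, Paris, Dubai, Vilnius, Manila, Accra, Perth, Lagos, Milan, Doha, Sofia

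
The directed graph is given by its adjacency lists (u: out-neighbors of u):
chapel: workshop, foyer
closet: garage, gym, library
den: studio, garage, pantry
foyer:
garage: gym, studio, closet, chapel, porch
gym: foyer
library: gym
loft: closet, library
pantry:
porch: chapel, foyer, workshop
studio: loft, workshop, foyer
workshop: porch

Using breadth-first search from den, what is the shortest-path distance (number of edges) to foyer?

2

Level 0: den
Level 1: garage, pantry, studio
Level 2: chapel, closet, foyer, gym, loft, porch, workshop
Level 3: library
foyer first appears at level 2.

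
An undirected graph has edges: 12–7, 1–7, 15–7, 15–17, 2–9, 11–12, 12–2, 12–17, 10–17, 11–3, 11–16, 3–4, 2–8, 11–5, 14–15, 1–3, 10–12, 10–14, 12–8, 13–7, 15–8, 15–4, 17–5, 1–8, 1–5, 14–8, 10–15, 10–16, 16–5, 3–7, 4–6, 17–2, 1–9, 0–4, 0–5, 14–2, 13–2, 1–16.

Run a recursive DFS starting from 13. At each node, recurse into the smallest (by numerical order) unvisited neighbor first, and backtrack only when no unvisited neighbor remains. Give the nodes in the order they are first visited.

13 → 2 → 8 → 1 → 3 → 4 → 0 → 5 → 11 → 12 → 7 → 15 → 10 → 14 → 16 → 17 → 6 → 9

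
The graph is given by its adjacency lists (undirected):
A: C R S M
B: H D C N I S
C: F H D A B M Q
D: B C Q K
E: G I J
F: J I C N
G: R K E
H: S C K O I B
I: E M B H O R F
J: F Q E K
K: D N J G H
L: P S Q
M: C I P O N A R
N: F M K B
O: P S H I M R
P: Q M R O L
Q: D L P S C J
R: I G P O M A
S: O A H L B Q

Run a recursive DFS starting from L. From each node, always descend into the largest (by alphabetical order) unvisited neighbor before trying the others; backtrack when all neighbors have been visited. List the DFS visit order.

L S Q P R O M N K J F I H C D B A E G

Visit L
L → S
S → Q
Q → P
P → R
R → O
O → M
M → N
N → K
K → J
J → F
F → I
I → H
H → C
C → D
D → B
C → A
I → E
E → G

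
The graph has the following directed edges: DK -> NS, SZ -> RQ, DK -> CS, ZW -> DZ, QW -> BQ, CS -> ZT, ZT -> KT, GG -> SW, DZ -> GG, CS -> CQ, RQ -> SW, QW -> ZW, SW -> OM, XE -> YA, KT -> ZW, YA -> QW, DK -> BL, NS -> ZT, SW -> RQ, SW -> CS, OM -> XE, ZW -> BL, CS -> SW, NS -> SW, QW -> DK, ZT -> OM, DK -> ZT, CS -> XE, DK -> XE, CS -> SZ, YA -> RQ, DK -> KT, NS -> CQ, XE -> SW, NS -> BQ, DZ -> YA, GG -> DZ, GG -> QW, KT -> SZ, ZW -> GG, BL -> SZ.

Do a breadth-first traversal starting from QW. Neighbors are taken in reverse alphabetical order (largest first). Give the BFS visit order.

QW, ZW, DK, BQ, GG, DZ, BL, ZT, XE, NS, KT, CS, SW, YA, SZ, OM, CQ, RQ

Visit QW; enqueue ZW, DK, BQ → queue [ZW, DK, BQ]
Visit ZW; enqueue GG, DZ, BL → queue [DK, BQ, GG, DZ, BL]
Visit DK; enqueue ZT, XE, NS, KT, CS → queue [BQ, GG, DZ, BL, ZT, XE, NS, KT, CS]
Visit BQ → queue [GG, DZ, BL, ZT, XE, NS, KT, CS]
Visit GG; enqueue SW → queue [DZ, BL, ZT, XE, NS, KT, CS, SW]
Visit DZ; enqueue YA → queue [BL, ZT, XE, NS, KT, CS, SW, YA]
Visit BL; enqueue SZ → queue [ZT, XE, NS, KT, CS, SW, YA, SZ]
Visit ZT; enqueue OM → queue [XE, NS, KT, CS, SW, YA, SZ, OM]
Visit XE → queue [NS, KT, CS, SW, YA, SZ, OM]
Visit NS; enqueue CQ → queue [KT, CS, SW, YA, SZ, OM, CQ]
Visit KT → queue [CS, SW, YA, SZ, OM, CQ]
Visit CS → queue [SW, YA, SZ, OM, CQ]
Visit SW; enqueue RQ → queue [YA, SZ, OM, CQ, RQ]
Visit YA → queue [SZ, OM, CQ, RQ]
Visit SZ → queue [OM, CQ, RQ]
Visit OM → queue [CQ, RQ]
Visit CQ → queue [RQ]
Visit RQ → queue []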